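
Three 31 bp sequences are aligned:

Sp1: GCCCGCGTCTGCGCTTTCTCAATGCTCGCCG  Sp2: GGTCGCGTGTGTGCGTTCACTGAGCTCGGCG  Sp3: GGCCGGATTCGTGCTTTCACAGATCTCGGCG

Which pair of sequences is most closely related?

Sp1–Sp2: 10/31 differ, p = 0.323, d = 0.422.
Sp1–Sp3: 11/31 differ, p = 0.355, d = 0.481.
Sp2–Sp3: 8/31 differ, p = 0.258, d = 0.316.
The smallest distance is between Sp2 and Sp3.

Sp2 and Sp3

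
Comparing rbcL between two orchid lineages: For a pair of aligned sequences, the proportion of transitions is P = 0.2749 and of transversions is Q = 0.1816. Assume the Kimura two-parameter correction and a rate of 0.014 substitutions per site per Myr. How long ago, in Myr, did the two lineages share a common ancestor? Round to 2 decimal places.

Under the Kimura two-parameter model, d = −½ ln(1 − 2P − Q) − ¼ ln(1 − 2Q).
1 − 2P − Q = 0.2686, giving −½ ln(0.2686) = 0.657266.
1 − 2Q = 0.6368, giving −¼ ln(0.6368) = 0.112825.
d = 0.657266 + 0.112825 = 0.770091.
Under a molecular clock d = 2μt, so t = d/(2μ) = 0.770091 / (2 × 0.014) = 27.50 Myr.

27.50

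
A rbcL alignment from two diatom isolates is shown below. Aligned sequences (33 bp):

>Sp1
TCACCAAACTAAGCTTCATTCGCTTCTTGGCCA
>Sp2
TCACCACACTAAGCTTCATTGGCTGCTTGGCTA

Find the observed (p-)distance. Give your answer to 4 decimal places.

The sequences differ at 4 of 33 positions (sites 7, 21, 25, 32).
p = 4/33 = 0.121212… ≈ 0.1212 (to 4 d.p.).

0.1212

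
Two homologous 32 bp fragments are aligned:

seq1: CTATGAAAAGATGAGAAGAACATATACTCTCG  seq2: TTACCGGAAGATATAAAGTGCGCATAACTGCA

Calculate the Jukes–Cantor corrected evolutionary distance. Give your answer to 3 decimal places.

0.924

The sequences differ at 17 of 32 sites, so p = 17/32 = 0.53125.
d = −(3/4) ln(1 − 4p/3) = −0.75 ln(1 − 0.708333) = −0.75 ln(0.291667)
  = −0.75 × (-1.232143) = 0.924107 substitutions/site.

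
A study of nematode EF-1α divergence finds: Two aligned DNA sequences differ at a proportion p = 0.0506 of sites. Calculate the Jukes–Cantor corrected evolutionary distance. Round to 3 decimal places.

0.052

d = −(3/4) ln(1 − 4p/3) = −0.75 ln(1 − 0.067467) = −0.75 ln(0.932533)
  = −0.75 × (-0.069851) = 0.052388 substitutions/site.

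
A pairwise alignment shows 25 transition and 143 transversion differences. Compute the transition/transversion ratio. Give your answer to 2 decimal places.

R = 25/143 = 0.174825… ≈ 0.17 (to 2 d.p.).

0.17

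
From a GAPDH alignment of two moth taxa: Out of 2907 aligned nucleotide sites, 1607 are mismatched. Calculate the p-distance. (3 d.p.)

p = 1607/2907 = 0.552803… ≈ 0.553 (to 3 d.p.).

0.553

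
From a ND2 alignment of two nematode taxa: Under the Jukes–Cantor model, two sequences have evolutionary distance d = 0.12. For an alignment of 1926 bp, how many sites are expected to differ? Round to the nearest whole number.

Invert JC69: p = (3/4)(1 − e^(−4d/3)) = 0.75 × (1 − e^(-0.16)) = 0.75 × (1 − 0.852144) = 0.110892.
Expected differing sites = pL ≈ 0.110892 × 1926 = 213.577992 ≈ 214.

214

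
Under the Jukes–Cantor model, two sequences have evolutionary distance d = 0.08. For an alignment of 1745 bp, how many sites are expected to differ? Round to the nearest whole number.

Invert JC69: p = (3/4)(1 − e^(−4d/3)) = 0.75 × (1 − e^(-0.106667)) = 0.75 × (1 − 0.898825) = 0.075881.
Expected differing sites = pL ≈ 0.075881 × 1745 = 132.412345 ≈ 132.

132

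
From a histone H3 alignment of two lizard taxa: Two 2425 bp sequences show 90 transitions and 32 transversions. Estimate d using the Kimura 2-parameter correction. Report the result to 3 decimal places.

P = 90/2425 ≈ 0.037113 and Q = 32/2425 ≈ 0.013196.
Under the Kimura two-parameter model, d = −½ ln(1 − 2P − Q) − ¼ ln(1 − 2Q).
1 − 2P − Q = 0.912578, giving −½ ln(0.912578) = 0.045741.
1 − 2Q = 0.973608, giving −¼ ln(0.973608) = 0.006687.
d = 0.045741 + 0.006687 = 0.052428.

0.052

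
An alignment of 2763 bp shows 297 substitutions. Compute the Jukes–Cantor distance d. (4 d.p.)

0.1160

p = 297/2763 ≈ 0.107492.
d = −(3/4) ln(1 − 4p/3) = −0.75 ln(1 − 0.143323) = −0.75 ln(0.856677)
  = −0.75 × (-0.154694) = 0.116021 substitutions/site.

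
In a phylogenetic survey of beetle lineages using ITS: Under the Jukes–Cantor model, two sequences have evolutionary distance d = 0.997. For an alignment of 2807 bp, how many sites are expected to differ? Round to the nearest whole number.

Invert JC69: p = (3/4)(1 − e^(−4d/3)) = 0.75 × (1 − e^(-1.329333)) = 0.75 × (1 − 0.264654) = 0.551510.
Expected differing sites = pL ≈ 0.551510 × 2807 = 1548.08857 ≈ 1548.

1548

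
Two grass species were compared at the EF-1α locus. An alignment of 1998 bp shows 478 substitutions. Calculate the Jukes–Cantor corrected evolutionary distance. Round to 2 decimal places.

0.29

p = 478/1998 ≈ 0.239239.
d = −(3/4) ln(1 − 4p/3) = −0.75 ln(1 − 0.318985) = −0.75 ln(0.681015)
  = −0.75 × (-0.384171) = 0.288128 substitutions/site.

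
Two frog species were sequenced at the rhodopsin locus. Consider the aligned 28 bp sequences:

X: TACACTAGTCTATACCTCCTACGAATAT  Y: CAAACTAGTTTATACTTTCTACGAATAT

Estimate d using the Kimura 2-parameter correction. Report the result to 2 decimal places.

0.21

Of 28 sites, 4 differences are transitions and 1 are transversions, so P = 4/28 ≈ 0.142857 and Q = 1/28 ≈ 0.035714.
Under the Kimura two-parameter model, d = −½ ln(1 − 2P − Q) − ¼ ln(1 − 2Q).
1 − 2P − Q = 0.678572, giving −½ ln(0.678572) = 0.193882.
1 − 2Q = 0.928572, giving −¼ ln(0.928572) = 0.018527.
d = 0.193882 + 0.018527 = 0.212409.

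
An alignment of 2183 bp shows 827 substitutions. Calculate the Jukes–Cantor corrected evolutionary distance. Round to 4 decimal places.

0.5276

p = 827/2183 ≈ 0.378836.
d = −(3/4) ln(1 − 4p/3) = −0.75 ln(1 − 0.505115) = −0.75 ln(0.494885)
  = −0.75 × (-0.703430) = 0.527573 substitutions/site.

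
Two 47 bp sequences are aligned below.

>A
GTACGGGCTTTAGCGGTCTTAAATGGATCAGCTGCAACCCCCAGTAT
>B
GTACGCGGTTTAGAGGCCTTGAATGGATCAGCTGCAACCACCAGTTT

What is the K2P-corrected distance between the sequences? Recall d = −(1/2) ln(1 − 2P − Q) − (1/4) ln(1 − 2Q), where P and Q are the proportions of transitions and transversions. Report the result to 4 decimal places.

Of 47 sites, 2 differences are transitions and 5 are transversions, so P = 2/47 ≈ 0.042553 and Q = 5/47 ≈ 0.106383.
Under the Kimura two-parameter model, d = −½ ln(1 − 2P − Q) − ¼ ln(1 − 2Q).
1 − 2P − Q = 0.808511, giving −½ ln(0.808511) = 0.106280.
1 − 2Q = 0.787234, giving −¼ ln(0.787234) = 0.059807.
d = 0.106280 + 0.059807 = 0.166087.

0.1661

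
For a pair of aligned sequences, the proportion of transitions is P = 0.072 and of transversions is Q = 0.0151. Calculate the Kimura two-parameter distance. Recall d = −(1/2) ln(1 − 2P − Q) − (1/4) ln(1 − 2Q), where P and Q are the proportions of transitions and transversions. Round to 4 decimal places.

0.0943

Under the Kimura two-parameter model, d = −½ ln(1 − 2P − Q) − ¼ ln(1 − 2Q).
1 − 2P − Q = 0.8409, giving −½ ln(0.8409) = 0.086641.
1 − 2Q = 0.9698, giving −¼ ln(0.9698) = 0.007666.
d = 0.086641 + 0.007666 = 0.094307.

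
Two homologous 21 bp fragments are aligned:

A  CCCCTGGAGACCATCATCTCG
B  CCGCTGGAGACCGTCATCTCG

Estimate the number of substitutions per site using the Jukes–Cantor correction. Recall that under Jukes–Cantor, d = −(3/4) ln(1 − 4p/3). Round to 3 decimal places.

0.102

The sequences differ at 2 of 21 sites (3, 13), so p = 2/21 ≈ 0.095238.
d = −(3/4) ln(1 − 4p/3) = −0.75 ln(1 − 0.126984) = −0.75 ln(0.873016)
  = −0.75 × (-0.135801) = 0.101851 substitutions/site.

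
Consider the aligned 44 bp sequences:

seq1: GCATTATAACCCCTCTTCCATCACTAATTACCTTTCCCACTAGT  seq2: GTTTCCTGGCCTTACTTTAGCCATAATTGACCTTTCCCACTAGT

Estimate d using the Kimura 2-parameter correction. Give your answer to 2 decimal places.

Of 44 sites, 10 differences are transitions and 7 are transversions, so P = 10/44 ≈ 0.227273 and Q = 7/44 ≈ 0.159091.
Under the Kimura two-parameter model, d = −½ ln(1 − 2P − Q) − ¼ ln(1 − 2Q).
1 − 2P − Q = 0.386363, giving −½ ln(0.386363) = 0.475489.
1 − 2Q = 0.681818, giving −¼ ln(0.681818) = 0.095748.
d = 0.475489 + 0.095748 = 0.571237.

0.57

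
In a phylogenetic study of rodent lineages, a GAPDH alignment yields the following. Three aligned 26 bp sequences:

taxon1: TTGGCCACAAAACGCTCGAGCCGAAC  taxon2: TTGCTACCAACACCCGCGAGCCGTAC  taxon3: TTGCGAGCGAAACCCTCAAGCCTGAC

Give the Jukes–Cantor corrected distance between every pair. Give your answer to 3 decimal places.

taxon1–taxon2: 8/26 sites differ → p ≈ 0.307692, d = −0.75 ln(1 − 0.410256) = 0.396050 ≈ 0.396.
taxon1–taxon3: 9/26 sites differ → p ≈ 0.346154, d = −0.75 ln(1 − 0.461539) = 0.464280 ≈ 0.464.
taxon2–taxon3: 8/26 sites differ → p ≈ 0.307692, d = −0.75 ln(1 − 0.410256) = 0.396050 ≈ 0.396.

d(taxon1,taxon2) = 0.396, d(taxon1,taxon3) = 0.464, d(taxon2,taxon3) = 0.396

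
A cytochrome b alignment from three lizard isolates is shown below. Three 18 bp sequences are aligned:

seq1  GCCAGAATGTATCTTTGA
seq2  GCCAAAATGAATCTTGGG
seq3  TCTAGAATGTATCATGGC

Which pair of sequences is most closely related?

seq1 and seq2

seq1–seq2: 4/18 differ, p = 0.222, d = 0.264.
seq1–seq3: 5/18 differ, p = 0.278, d = 0.347.
seq2–seq3: 6/18 differ, p = 0.333, d = 0.441.
The smallest distance is between seq1 and seq2.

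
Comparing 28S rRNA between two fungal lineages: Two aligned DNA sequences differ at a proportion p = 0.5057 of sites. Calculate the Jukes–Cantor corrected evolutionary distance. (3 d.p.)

0.841

d = −(3/4) ln(1 − 4p/3) = −0.75 ln(1 − 0.674267) = −0.75 ln(0.325733)
  = −0.75 × (-1.121677) = 0.841258 substitutions/site.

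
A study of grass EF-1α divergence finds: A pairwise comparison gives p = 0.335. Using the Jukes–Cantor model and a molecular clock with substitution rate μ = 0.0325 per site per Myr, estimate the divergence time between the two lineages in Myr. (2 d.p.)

6.83

d = −(3/4) ln(1 − 4p/3) = −0.75 ln(1 − 0.446667) = −0.75 ln(0.553333)
  = −0.75 × (-0.591795) = 0.443846 substitutions/site.
Under a molecular clock d = 2μt, so t = d/(2μ) = 0.443846 / (2 × 0.0325) = 6.83 Myr.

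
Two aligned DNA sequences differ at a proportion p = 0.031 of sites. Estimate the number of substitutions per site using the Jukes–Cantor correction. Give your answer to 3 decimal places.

d = −(3/4) ln(1 − 4p/3) = −0.75 ln(1 − 0.041333) = −0.75 ln(0.958667)
  = −0.75 × (-0.042212) = 0.031659 substitutions/site.

0.032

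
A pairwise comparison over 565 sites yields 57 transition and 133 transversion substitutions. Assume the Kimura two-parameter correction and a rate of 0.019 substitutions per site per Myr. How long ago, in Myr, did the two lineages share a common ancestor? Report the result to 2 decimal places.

P = 57/565 ≈ 0.100885 and Q = 133/565 ≈ 0.235398.
Under the Kimura two-parameter model, d = −½ ln(1 − 2P − Q) − ¼ ln(1 − 2Q).
1 − 2P − Q = 0.562832, giving −½ ln(0.562832) = 0.287387.
1 − 2Q = 0.529204, giving −¼ ln(0.529204) = 0.159095.
d = 0.287387 + 0.159095 = 0.446482.
Under a molecular clock d = 2μt, so t = d/(2μ) = 0.446482 / (2 × 0.019) = 11.75 Myr.

11.75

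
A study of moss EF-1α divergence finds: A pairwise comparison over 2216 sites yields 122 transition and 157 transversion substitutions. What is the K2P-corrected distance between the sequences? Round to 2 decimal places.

0.14

P = 122/2216 ≈ 0.055054 and Q = 157/2216 ≈ 0.070848.
Under the Kimura two-parameter model, d = −½ ln(1 − 2P − Q) − ¼ ln(1 − 2Q).
1 − 2P − Q = 0.819044, giving −½ ln(0.819044) = 0.099809.
1 − 2Q = 0.858304, giving −¼ ln(0.858304) = 0.038199.
d = 0.099809 + 0.038199 = 0.138008.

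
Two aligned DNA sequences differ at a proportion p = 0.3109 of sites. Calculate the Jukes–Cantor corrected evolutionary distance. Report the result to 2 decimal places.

d = −(3/4) ln(1 − 4p/3) = −0.75 ln(1 − 0.414533) = −0.75 ln(0.585467)
  = −0.75 × (-0.535345) = 0.401509 substitutions/site.

0.40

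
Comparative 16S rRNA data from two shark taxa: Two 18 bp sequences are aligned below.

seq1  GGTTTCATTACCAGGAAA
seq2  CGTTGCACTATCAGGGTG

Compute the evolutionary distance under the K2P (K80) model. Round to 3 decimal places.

0.574

Of 18 sites, 4 differences are transitions and 3 are transversions, so P = 4/18 ≈ 0.222222 and Q = 3/18 ≈ 0.166667.
Under the Kimura two-parameter model, d = −½ ln(1 − 2P − Q) − ¼ ln(1 − 2Q).
1 − 2P − Q = 0.388889, giving −½ ln(0.388889) = 0.472231.
1 − 2Q = 0.666666, giving −¼ ln(0.666666) = 0.101367.
d = 0.472231 + 0.101367 = 0.573598.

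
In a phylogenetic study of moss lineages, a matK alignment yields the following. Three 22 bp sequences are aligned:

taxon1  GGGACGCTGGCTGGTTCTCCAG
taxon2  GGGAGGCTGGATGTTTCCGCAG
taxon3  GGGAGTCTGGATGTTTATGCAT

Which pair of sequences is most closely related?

taxon1–taxon2: 5/22 differ, p = 0.227, d = 0.271.
taxon1–taxon3: 7/22 differ, p = 0.318, d = 0.414.
taxon2–taxon3: 4/22 differ, p = 0.182, d = 0.208.
The smallest distance is between taxon2 and taxon3.

taxon2 and taxon3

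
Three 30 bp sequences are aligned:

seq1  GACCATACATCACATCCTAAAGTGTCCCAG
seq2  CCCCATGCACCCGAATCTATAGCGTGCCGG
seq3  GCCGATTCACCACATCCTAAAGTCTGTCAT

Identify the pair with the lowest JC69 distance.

seq1–seq2: 12/30 differ, p = 0.400, d = 0.572.
seq1–seq3: 8/30 differ, p = 0.267, d = 0.330.
seq2–seq3: 13/30 differ, p = 0.433, d = 0.647.
The smallest distance is between seq1 and seq3.

seq1 and seq3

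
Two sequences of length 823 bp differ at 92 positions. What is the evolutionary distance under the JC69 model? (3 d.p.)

p = 92/823 ≈ 0.111786.
d = −(3/4) ln(1 − 4p/3) = −0.75 ln(1 − 0.149048) = −0.75 ln(0.850952)
  = −0.75 × (-0.161400) = 0.121050 substitutions/site.

0.121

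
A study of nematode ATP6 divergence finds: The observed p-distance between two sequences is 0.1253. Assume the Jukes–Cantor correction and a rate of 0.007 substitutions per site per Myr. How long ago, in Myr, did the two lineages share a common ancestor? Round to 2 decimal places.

9.79

d = −(3/4) ln(1 − 4p/3) = −0.75 ln(1 − 0.167067) = −0.75 ln(0.832933)
  = −0.75 × (-0.182802) = 0.137102 substitutions/site.
Under a molecular clock d = 2μt, so t = d/(2μ) = 0.137102 / (2 × 0.007) = 9.79 Myr.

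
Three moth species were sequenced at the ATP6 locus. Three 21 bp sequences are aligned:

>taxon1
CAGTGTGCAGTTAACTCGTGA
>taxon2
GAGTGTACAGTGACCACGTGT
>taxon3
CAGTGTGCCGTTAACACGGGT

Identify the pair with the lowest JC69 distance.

taxon1–taxon2: 6/21 differ, p = 0.286, d = 0.360.
taxon1–taxon3: 4/21 differ, p = 0.190, d = 0.220.
taxon2–taxon3: 6/21 differ, p = 0.286, d = 0.360.
The smallest distance is between taxon1 and taxon3.

taxon1 and taxon3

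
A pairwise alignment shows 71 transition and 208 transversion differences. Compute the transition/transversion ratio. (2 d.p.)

R = 71/208 = 0.341346… ≈ 0.34 (to 2 d.p.).

0.34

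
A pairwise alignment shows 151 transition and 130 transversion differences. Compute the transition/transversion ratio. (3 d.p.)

1.162

R = 151/130 = 1.161538… ≈ 1.162 (to 3 d.p.).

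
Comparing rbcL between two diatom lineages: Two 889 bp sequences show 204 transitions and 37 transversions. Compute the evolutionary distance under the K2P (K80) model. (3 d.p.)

P = 204/889 ≈ 0.229471 and Q = 37/889 ≈ 0.04162.
Under the Kimura two-parameter model, d = −½ ln(1 − 2P − Q) − ¼ ln(1 − 2Q).
1 − 2P − Q = 0.499438, giving −½ ln(0.499438) = 0.347136.
1 − 2Q = 0.91676, giving −¼ ln(0.91676) = 0.021727.
d = 0.347136 + 0.021727 = 0.368863.

0.369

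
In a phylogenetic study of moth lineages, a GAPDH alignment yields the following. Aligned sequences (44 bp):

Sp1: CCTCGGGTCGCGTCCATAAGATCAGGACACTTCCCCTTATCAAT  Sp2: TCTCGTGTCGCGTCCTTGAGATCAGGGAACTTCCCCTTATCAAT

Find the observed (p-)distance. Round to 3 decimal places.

The sequences differ at 6 of 44 positions (sites 1, 6, 16, 18, 27, 28).
p = 6/44 = 0.136363… ≈ 0.136 (to 3 d.p.).

0.136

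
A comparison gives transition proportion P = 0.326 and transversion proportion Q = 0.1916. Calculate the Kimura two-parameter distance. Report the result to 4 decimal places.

1.0485

Under the Kimura two-parameter model, d = −½ ln(1 − 2P − Q) − ¼ ln(1 − 2Q).
1 − 2P − Q = 0.1564, giving −½ ln(0.1564) = 0.927669.
1 − 2Q = 0.6168, giving −¼ ln(0.6168) = 0.120803.
d = 0.927669 + 0.120803 = 1.048472.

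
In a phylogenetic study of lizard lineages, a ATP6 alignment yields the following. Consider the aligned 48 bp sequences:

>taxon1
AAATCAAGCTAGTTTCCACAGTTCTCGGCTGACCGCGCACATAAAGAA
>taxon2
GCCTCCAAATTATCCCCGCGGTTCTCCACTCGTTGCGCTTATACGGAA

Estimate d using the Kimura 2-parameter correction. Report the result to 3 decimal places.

Of 48 sites, 13 differences are transitions and 9 are transversions, so P = 13/48 ≈ 0.270833 and Q = 9/48 = 0.1875.
Under the Kimura two-parameter model, d = −½ ln(1 − 2P − Q) − ¼ ln(1 − 2Q).
1 − 2P − Q = 0.270834, giving −½ ln(0.270834) = 0.653125.
1 − 2Q = 0.625, giving −¼ ln(0.625) = 0.117501.
d = 0.653125 + 0.117501 = 0.770626.

0.771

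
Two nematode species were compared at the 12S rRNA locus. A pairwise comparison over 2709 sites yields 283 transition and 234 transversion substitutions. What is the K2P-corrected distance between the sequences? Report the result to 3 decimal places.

P = 283/2709 ≈ 0.104467 and Q = 234/2709 ≈ 0.086379.
Under the Kimura two-parameter model, d = −½ ln(1 − 2P − Q) − ¼ ln(1 − 2Q).
1 − 2P − Q = 0.704687, giving −½ ln(0.704687) = 0.175001.
1 − 2Q = 0.827242, giving −¼ ln(0.827242) = 0.047415.
d = 0.175001 + 0.047415 = 0.222416.

0.222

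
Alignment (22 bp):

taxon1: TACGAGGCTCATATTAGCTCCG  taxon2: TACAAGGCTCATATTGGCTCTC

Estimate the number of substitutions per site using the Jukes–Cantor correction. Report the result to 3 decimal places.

The sequences differ at 4 of 22 sites (4, 16, 21, 22), so p = 4/22 ≈ 0.181818.
d = −(3/4) ln(1 − 4p/3) = −0.75 ln(1 − 0.242424) = −0.75 ln(0.757576)
  = −0.75 × (-0.277631) = 0.208223 substitutions/site.

0.208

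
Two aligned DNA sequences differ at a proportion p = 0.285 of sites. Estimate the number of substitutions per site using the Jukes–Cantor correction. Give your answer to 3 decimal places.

0.359

d = −(3/4) ln(1 − 4p/3) = −0.75 ln(1 − 0.38) = −0.75 ln(0.62)
  = −0.75 × (-0.478036) = 0.358527 substitutions/site.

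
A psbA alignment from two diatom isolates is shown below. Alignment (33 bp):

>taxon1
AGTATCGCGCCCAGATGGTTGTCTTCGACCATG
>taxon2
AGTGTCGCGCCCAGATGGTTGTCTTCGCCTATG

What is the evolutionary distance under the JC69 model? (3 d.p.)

0.097

The sequences differ at 3 of 33 sites (4, 28, 30), so p = 3/33 ≈ 0.090909.
d = −(3/4) ln(1 − 4p/3) = −0.75 ln(1 − 0.121212) = −0.75 ln(0.878788)
  = −0.75 × (-0.129212) = 0.096909 substitutions/site.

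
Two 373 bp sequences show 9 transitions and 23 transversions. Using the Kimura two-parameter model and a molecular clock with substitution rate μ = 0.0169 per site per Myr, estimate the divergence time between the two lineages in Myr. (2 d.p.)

P = 9/373 ≈ 0.024129 and Q = 23/373 ≈ 0.061662.
Under the Kimura two-parameter model, d = −½ ln(1 − 2P − Q) − ¼ ln(1 − 2Q).
1 − 2P − Q = 0.89008, giving −½ ln(0.89008) = 0.058222.
1 − 2Q = 0.876676, giving −¼ ln(0.876676) = 0.032904.
d = 0.058222 + 0.032904 = 0.091126.
Under a molecular clock d = 2μt, so t = d/(2μ) = 0.091126 / (2 × 0.0169) = 2.70 Myr.

2.70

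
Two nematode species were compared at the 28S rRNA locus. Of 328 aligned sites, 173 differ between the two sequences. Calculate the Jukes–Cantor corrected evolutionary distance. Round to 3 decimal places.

0.911

p = 173/328 ≈ 0.527439.
d = −(3/4) ln(1 − 4p/3) = −0.75 ln(1 − 0.703252) = −0.75 ln(0.296748)
  = −0.75 × (-1.214872) = 0.911154 substitutions/site.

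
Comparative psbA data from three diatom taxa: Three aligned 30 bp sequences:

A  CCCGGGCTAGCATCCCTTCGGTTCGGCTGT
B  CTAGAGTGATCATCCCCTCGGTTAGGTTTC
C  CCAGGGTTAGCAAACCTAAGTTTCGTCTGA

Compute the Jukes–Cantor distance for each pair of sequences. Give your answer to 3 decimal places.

d(A,B) = 0.503, d(A,C) = 0.383, d(B,C) = 0.824

A–B: 11/30 sites differ → p ≈ 0.366667, d = −0.75 ln(1 − 0.488889) = 0.503376 ≈ 0.503.
A–C: 9/30 sites differ → p = 0.3, d = −0.75 ln(1 − 0.4) = 0.383119 ≈ 0.383.
B–C: 15/30 sites differ → p = 0.5, d = −0.75 ln(1 − 0.666667) = 0.823960 ≈ 0.824.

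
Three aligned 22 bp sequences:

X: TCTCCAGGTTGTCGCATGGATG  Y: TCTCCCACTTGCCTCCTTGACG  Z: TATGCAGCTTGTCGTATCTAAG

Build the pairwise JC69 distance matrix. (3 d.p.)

X–Y: 8/22 sites differ → p ≈ 0.363636, d = −0.75 ln(1 − 0.484848) = 0.497470 ≈ 0.497.
X–Z: 7/22 sites differ → p ≈ 0.318182, d = −0.75 ln(1 − 0.424243) = 0.414052 ≈ 0.414.
Y–Z: 11/22 sites differ → p = 0.5, d = −0.75 ln(1 − 0.666667) = 0.823960 ≈ 0.824.

d(X,Y) = 0.497, d(X,Z) = 0.414, d(Y,Z) = 0.824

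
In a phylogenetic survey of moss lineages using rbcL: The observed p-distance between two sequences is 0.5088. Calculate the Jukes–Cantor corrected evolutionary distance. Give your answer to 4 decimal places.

0.8508

d = −(3/4) ln(1 − 4p/3) = −0.75 ln(1 − 0.6784) = −0.75 ln(0.3216)
  = −0.75 × (-1.134447) = 0.850835 substitutions/site.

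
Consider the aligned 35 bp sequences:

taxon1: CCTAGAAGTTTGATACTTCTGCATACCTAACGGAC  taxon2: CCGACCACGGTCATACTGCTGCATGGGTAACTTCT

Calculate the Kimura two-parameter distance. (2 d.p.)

0.67

Of 35 sites, 2 differences are transitions and 13 are transversions, so P = 2/35 ≈ 0.057143 and Q = 13/35 ≈ 0.371429.
Under the Kimura two-parameter model, d = −½ ln(1 − 2P − Q) − ¼ ln(1 − 2Q).
1 − 2P − Q = 0.514285, giving −½ ln(0.514285) = 0.332489.
1 − 2Q = 0.257142, giving −¼ ln(0.257142) = 0.339532.
d = 0.332489 + 0.339532 = 0.672021.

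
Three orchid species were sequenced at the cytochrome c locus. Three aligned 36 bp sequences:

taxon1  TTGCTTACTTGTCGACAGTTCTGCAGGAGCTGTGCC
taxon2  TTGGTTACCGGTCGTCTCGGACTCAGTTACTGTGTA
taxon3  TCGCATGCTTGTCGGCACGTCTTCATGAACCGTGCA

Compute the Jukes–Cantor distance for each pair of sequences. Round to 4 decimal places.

taxon1–taxon2: 16/36 sites differ → p ≈ 0.444444, d = −0.75 ln(1 − 0.592592) = 0.673455 ≈ 0.6735.
taxon1–taxon3: 11/36 sites differ → p ≈ 0.305556, d = −0.75 ln(1 − 0.407408) = 0.392437 ≈ 0.3924.
taxon2–taxon3: 16/36 sites differ → p ≈ 0.444444, d = −0.75 ln(1 − 0.592592) = 0.673455 ≈ 0.6735.

d(taxon1,taxon2) = 0.6735, d(taxon1,taxon3) = 0.3924, d(taxon2,taxon3) = 0.6735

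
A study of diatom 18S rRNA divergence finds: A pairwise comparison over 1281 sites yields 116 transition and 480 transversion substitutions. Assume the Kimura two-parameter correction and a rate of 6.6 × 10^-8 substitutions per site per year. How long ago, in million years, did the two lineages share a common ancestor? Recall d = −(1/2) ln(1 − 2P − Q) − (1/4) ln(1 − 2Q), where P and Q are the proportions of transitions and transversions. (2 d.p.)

5.70

P = 116/1281 ≈ 0.090554 and Q = 480/1281 ≈ 0.374707.
Under the Kimura two-parameter model, d = −½ ln(1 − 2P − Q) − ¼ ln(1 − 2Q).
1 − 2P − Q = 0.444185, giving −½ ln(0.444185) = 0.405757.
1 − 2Q = 0.250586, giving −¼ ln(0.250586) = 0.345988.
d = 0.405757 + 0.345988 = 0.751745.
Under a molecular clock d = 2μt, so t = d/(2μ) = 0.751745 / (2 × 6.6 × 10^-8) = 5.70 million years.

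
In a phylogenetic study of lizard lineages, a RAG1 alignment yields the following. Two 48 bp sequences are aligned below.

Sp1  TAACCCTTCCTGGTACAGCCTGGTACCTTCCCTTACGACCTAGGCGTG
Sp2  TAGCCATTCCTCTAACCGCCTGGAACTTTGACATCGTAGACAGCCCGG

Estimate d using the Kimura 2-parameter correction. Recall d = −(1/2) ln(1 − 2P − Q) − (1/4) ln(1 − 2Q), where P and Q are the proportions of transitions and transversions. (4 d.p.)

Of 48 sites, 3 differences are transitions and 17 are transversions, so P = 3/48 = 0.0625 and Q = 17/48 ≈ 0.354167.
Under the Kimura two-parameter model, d = −½ ln(1 − 2P − Q) − ¼ ln(1 − 2Q).
1 − 2P − Q = 0.520833, giving −½ ln(0.520833) = 0.326163.
1 − 2Q = 0.291666, giving −¼ ln(0.291666) = 0.308036.
d = 0.326163 + 0.308036 = 0.634199.

0.6342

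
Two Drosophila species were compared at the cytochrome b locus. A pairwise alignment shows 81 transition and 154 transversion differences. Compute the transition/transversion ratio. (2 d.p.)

R = 81/154 = 0.525974… ≈ 0.53 (to 2 d.p.).

0.53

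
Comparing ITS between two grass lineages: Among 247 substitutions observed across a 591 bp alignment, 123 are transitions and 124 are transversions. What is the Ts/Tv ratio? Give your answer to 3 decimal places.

R = 123/124 = 0.991935… ≈ 0.992 (to 3 d.p.).

0.992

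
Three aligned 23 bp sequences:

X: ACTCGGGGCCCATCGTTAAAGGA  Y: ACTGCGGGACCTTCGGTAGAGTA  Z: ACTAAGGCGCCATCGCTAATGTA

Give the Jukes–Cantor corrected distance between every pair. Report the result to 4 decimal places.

X–Y: 7/23 sites differ → p ≈ 0.304348, d = −0.75 ln(1 − 0.405797) = 0.390401 ≈ 0.3904.
X–Z: 7/23 sites differ → p ≈ 0.304348, d = −0.75 ln(1 − 0.405797) = 0.390401 ≈ 0.3904.
Y–Z: 8/23 sites differ → p ≈ 0.347826, d = −0.75 ln(1 − 0.463768) = 0.467391 ≈ 0.4674.

d(X,Y) = 0.3904, d(X,Z) = 0.3904, d(Y,Z) = 0.4674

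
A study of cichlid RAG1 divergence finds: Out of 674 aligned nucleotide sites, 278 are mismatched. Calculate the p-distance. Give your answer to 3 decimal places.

0.412

p = 278/674 = 0.412462… ≈ 0.412 (to 3 d.p.).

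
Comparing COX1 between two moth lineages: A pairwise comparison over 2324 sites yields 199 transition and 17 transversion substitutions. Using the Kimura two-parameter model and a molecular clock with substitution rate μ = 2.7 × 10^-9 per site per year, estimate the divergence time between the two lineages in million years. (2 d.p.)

18.90

P = 199/2324 ≈ 0.085628 and Q = 17/2324 ≈ 0.007315.
Under the Kimura two-parameter model, d = −½ ln(1 − 2P − Q) − ¼ ln(1 − 2Q).
1 − 2P − Q = 0.821429, giving −½ ln(0.821429) = 0.098355.
1 − 2Q = 0.98537, giving −¼ ln(0.98537) = 0.003685.
d = 0.098355 + 0.003685 = 0.102040.
Under a molecular clock d = 2μt, so t = d/(2μ) = 0.102040 / (2 × 2.7 × 10^-9) = 18.90 million years.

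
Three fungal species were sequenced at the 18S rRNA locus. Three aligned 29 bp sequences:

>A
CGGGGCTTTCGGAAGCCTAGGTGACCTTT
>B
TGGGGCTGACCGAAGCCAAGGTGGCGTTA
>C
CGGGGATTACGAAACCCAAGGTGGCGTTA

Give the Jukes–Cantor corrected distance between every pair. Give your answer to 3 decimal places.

d(A,B) = 0.344, d(A,C) = 0.344, d(B,C) = 0.242

A–B: 8/29 sites differ → p ≈ 0.275862, d = −0.75 ln(1 − 0.367816) = 0.343931 ≈ 0.344.
A–C: 8/29 sites differ → p ≈ 0.275862, d = −0.75 ln(1 − 0.367816) = 0.343931 ≈ 0.344.
B–C: 6/29 sites differ → p ≈ 0.206897, d = −0.75 ln(1 − 0.275863) = 0.242081 ≈ 0.242.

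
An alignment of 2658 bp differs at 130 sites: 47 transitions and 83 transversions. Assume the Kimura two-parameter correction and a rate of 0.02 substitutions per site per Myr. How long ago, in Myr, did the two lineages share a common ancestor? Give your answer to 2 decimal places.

1.26

P = 47/2658 ≈ 0.017682 and Q = 83/2658 ≈ 0.031226.
Under the Kimura two-parameter model, d = −½ ln(1 − 2P − Q) − ¼ ln(1 − 2Q).
1 − 2P − Q = 0.93341, giving −½ ln(0.93341) = 0.034455.
1 − 2Q = 0.937548, giving −¼ ln(0.937548) = 0.016122.
d = 0.034455 + 0.016122 = 0.050577.
Under a molecular clock d = 2μt, so t = d/(2μ) = 0.050577 / (2 × 0.02) = 1.26 Myr.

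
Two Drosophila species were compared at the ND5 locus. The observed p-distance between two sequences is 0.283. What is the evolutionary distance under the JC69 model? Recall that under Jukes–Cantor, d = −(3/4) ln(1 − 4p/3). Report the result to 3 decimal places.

d = −(3/4) ln(1 − 4p/3) = −0.75 ln(1 − 0.377333) = −0.75 ln(0.622667)
  = −0.75 × (-0.473743) = 0.355307 substitutions/site.

0.355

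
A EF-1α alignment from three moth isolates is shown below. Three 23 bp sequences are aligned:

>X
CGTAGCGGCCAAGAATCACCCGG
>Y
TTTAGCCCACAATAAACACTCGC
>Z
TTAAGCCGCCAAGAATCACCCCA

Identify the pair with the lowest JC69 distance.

X–Y: 9/23 differ, p = 0.391, d = 0.553.
X–Z: 6/23 differ, p = 0.261, d = 0.321.
Y–Z: 8/23 differ, p = 0.348, d = 0.467.
The smallest distance is between X and Z.

X and Z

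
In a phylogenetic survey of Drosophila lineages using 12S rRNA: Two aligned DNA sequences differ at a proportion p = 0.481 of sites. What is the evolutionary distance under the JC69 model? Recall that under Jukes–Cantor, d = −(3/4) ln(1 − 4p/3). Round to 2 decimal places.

d = −(3/4) ln(1 − 4p/3) = −0.75 ln(1 − 0.641333) = −0.75 ln(0.358667)
  = −0.75 × (-1.025361) = 0.769021 substitutions/site.

0.77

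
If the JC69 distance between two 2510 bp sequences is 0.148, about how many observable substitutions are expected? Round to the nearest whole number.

337

Invert JC69: p = (3/4)(1 − e^(−4d/3)) = 0.75 × (1 − e^(-0.197333)) = 0.75 × (1 − 0.820917) = 0.134312.
Expected differing sites = pL ≈ 0.134312 × 2510 = 337.12312 ≈ 337.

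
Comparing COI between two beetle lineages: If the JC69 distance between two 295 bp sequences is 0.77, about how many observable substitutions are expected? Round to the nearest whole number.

142

Invert JC69: p = (3/4)(1 − e^(−4d/3)) = 0.75 × (1 − e^(-1.026667)) = 0.75 × (1 − 0.358199) = 0.481351.
Expected differing sites = pL ≈ 0.481351 × 295 = 141.998545 ≈ 142.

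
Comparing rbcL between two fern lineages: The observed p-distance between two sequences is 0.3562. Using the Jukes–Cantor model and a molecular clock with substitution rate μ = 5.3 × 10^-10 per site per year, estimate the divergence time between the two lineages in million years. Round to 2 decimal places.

455.82

d = −(3/4) ln(1 − 4p/3) = −0.75 ln(1 − 0.474933) = −0.75 ln(0.525067)
  = −0.75 × (-0.644229) = 0.483172 substitutions/site.
Under a molecular clock d = 2μt, so t = d/(2μ) = 0.483172 / (2 × 5.3 × 10^-10) = 455.82 million years.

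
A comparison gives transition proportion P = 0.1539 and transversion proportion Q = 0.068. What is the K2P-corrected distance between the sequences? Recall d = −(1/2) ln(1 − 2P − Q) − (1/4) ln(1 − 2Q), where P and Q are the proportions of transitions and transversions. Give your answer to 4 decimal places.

0.2722

Under the Kimura two-parameter model, d = −½ ln(1 − 2P − Q) − ¼ ln(1 − 2Q).
1 − 2P − Q = 0.6242, giving −½ ln(0.6242) = 0.235642.
1 − 2Q = 0.864, giving −¼ ln(0.864) = 0.036546.
d = 0.235642 + 0.036546 = 0.272188.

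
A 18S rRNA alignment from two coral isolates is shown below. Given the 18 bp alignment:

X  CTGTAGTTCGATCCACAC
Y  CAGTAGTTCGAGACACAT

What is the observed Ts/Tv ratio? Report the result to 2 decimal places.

Transitions are A↔G and C↔T; transversions are all other mismatches.
Transitions: 1. Transversions: 3.
R = 1/3 = 0.333333… ≈ 0.33 (to 2 d.p.).

0.33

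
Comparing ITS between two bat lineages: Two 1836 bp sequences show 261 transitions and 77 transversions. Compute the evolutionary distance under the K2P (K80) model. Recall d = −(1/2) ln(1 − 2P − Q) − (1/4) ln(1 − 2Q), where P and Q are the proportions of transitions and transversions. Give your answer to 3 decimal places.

0.219

P = 261/1836 ≈ 0.142157 and Q = 77/1836 ≈ 0.041939.
Under the Kimura two-parameter model, d = −½ ln(1 − 2P − Q) − ¼ ln(1 − 2Q).
1 − 2P − Q = 0.673747, giving −½ ln(0.673747) = 0.197450.
1 − 2Q = 0.916122, giving −¼ ln(0.916122) = 0.021901.
d = 0.197450 + 0.021901 = 0.219351.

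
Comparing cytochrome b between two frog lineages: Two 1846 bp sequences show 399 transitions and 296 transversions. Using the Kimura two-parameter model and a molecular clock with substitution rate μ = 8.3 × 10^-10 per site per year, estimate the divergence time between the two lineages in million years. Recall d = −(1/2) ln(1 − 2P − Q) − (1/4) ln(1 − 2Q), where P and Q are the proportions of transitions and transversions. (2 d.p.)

328.73

P = 399/1846 ≈ 0.216143 and Q = 296/1846 ≈ 0.160347.
Under the Kimura two-parameter model, d = −½ ln(1 − 2P − Q) − ¼ ln(1 − 2Q).
1 − 2P − Q = 0.407367, giving −½ ln(0.407367) = 0.449020.
1 − 2Q = 0.679306, giving −¼ ln(0.679306) = 0.096671.
d = 0.449020 + 0.096671 = 0.545691.
Under a molecular clock d = 2μt, so t = d/(2μ) = 0.545691 / (2 × 8.3 × 10^-10) = 328.73 million years.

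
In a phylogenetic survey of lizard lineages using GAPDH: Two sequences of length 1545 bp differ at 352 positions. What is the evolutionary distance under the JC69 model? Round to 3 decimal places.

p = 352/1545 ≈ 0.227832.
d = −(3/4) ln(1 − 4p/3) = −0.75 ln(1 − 0.303776) = −0.75 ln(0.696224)
  = −0.75 × (-0.362084) = 0.271563 substitutions/site.

0.272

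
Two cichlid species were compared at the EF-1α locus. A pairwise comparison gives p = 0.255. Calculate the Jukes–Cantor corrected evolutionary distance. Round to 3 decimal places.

0.312

d = −(3/4) ln(1 − 4p/3) = −0.75 ln(1 − 0.34) = −0.75 ln(0.66)
  = −0.75 × (-0.415515) = 0.311636 substitutions/site.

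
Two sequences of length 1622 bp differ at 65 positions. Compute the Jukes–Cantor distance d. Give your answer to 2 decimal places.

0.04

p = 65/1622 ≈ 0.040074.
d = −(3/4) ln(1 − 4p/3) = −0.75 ln(1 − 0.053432) = −0.75 ln(0.946568)
  = −0.75 × (-0.054912) = 0.041184 substitutions/site.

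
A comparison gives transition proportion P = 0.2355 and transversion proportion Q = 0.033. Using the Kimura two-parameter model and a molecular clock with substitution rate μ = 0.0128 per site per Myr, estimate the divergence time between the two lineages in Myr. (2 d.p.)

14.36

Under the Kimura two-parameter model, d = −½ ln(1 − 2P − Q) − ¼ ln(1 − 2Q).
1 − 2P − Q = 0.496, giving −½ ln(0.496) = 0.350590.
1 − 2Q = 0.934, giving −¼ ln(0.934) = 0.017070.
d = 0.350590 + 0.017070 = 0.367660.
Under a molecular clock d = 2μt, so t = d/(2μ) = 0.367660 / (2 × 0.0128) = 14.36 Myr.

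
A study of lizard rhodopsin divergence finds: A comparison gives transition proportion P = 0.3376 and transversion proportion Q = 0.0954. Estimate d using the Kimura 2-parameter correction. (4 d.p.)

0.7891

Under the Kimura two-parameter model, d = −½ ln(1 − 2P − Q) − ¼ ln(1 − 2Q).
1 − 2P − Q = 0.2294, giving −½ ln(0.2294) = 0.736144.
1 − 2Q = 0.8092, giving −¼ ln(0.8092) = 0.052927.
d = 0.736144 + 0.052927 = 0.789071.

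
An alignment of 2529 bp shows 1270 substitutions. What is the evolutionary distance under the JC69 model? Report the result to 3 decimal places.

0.831

p = 1270/2529 ≈ 0.502175.
d = −(3/4) ln(1 − 4p/3) = −0.75 ln(1 − 0.669567) = −0.75 ln(0.330433)
  = −0.75 × (-1.107351) = 0.830513 substitutions/site.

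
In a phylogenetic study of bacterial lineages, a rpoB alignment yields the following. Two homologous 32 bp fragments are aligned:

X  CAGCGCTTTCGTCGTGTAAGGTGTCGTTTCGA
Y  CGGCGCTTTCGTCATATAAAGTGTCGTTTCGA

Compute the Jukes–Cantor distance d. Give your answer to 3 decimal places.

0.137

The sequences differ at 4 of 32 sites (2, 14, 16, 20), so p = 4/32 = 0.125.
d = −(3/4) ln(1 − 4p/3) = −0.75 ln(1 − 0.166667) = −0.75 ln(0.833333)
  = −0.75 × (-0.182322) = 0.136742 substitutions/site.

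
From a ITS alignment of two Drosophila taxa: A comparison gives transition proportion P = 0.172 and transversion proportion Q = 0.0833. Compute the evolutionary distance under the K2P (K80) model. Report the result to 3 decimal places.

Under the Kimura two-parameter model, d = −½ ln(1 − 2P − Q) − ¼ ln(1 − 2Q).
1 − 2P − Q = 0.5727, giving −½ ln(0.5727) = 0.278697.
1 − 2Q = 0.8334, giving −¼ ln(0.8334) = 0.045560.
d = 0.278697 + 0.045560 = 0.324257.

0.324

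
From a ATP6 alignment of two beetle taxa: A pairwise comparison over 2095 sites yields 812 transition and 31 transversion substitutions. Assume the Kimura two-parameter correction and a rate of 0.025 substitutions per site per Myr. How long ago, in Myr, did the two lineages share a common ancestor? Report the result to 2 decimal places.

P = 812/2095 ≈ 0.387589 and Q = 31/2095 ≈ 0.014797.
Under the Kimura two-parameter model, d = −½ ln(1 − 2P − Q) − ¼ ln(1 − 2Q).
1 − 2P − Q = 0.210025, giving −½ ln(0.210025) = 0.780264.
1 − 2Q = 0.970406, giving −¼ ln(0.970406) = 0.007510.
d = 0.780264 + 0.007510 = 0.787774.
Under a molecular clock d = 2μt, so t = d/(2μ) = 0.787774 / (2 × 0.025) = 15.76 Myr.

15.76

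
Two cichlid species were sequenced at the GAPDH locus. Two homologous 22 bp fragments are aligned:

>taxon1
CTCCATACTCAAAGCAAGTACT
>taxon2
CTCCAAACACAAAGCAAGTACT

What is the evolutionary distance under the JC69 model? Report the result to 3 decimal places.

0.097

The sequences differ at 2 of 22 sites (6, 9), so p = 2/22 ≈ 0.090909.
d = −(3/4) ln(1 − 4p/3) = −0.75 ln(1 − 0.121212) = −0.75 ln(0.878788)
  = −0.75 × (-0.129212) = 0.096909 substitutions/site.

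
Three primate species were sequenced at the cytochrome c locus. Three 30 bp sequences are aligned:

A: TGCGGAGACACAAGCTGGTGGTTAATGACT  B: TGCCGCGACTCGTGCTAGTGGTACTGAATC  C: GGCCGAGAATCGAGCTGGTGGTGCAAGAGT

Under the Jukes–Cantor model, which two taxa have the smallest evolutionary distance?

A and C

A–B: 13/30 differ, p = 0.433, d = 0.647.
A–C: 9/30 differ, p = 0.300, d = 0.383.
B–C: 11/30 differ, p = 0.367, d = 0.503.
The smallest distance is between A and C.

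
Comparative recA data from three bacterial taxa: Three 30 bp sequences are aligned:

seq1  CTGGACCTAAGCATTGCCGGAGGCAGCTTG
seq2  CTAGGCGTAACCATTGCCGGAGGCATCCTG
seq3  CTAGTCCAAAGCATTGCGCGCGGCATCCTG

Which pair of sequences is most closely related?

seq1 and seq2

seq1–seq2: 6/30 differ, p = 0.200, d = 0.233.
seq1–seq3: 8/30 differ, p = 0.267, d = 0.330.
seq2–seq3: 7/30 differ, p = 0.233, d = 0.280.
The smallest distance is between seq1 and seq2.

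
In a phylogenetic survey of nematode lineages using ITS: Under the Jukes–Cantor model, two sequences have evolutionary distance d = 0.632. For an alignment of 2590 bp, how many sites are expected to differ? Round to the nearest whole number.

Invert JC69: p = (3/4)(1 − e^(−4d/3)) = 0.75 × (1 − e^(-0.842667)) = 0.75 × (1 − 0.430561) = 0.427079.
Expected differing sites = pL ≈ 0.427079 × 2590 = 1106.13461 ≈ 1106.

1106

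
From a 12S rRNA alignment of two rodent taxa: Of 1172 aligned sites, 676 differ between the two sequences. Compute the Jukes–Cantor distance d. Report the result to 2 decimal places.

1.10

p = 676/1172 ≈ 0.576792.
d = −(3/4) ln(1 − 4p/3) = −0.75 ln(1 − 0.769056) = −0.75 ln(0.230944)
  = −0.75 × (-1.465580) = 1.099185 substitutions/site.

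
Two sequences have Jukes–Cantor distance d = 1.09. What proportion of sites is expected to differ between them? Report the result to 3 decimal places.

0.575

p = (3/4)(1 − e^(−4d/3)) = 0.75 × (1 − e^(-1.453333)) = 0.75 × (1 − 0.233790) = 0.574658.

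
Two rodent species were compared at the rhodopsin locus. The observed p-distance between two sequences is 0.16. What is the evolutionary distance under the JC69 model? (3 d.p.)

d = −(3/4) ln(1 − 4p/3) = −0.75 ln(1 − 0.213333) = −0.75 ln(0.786667)
  = −0.75 × (-0.239950) = 0.179963 substitutions/site.

0.180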